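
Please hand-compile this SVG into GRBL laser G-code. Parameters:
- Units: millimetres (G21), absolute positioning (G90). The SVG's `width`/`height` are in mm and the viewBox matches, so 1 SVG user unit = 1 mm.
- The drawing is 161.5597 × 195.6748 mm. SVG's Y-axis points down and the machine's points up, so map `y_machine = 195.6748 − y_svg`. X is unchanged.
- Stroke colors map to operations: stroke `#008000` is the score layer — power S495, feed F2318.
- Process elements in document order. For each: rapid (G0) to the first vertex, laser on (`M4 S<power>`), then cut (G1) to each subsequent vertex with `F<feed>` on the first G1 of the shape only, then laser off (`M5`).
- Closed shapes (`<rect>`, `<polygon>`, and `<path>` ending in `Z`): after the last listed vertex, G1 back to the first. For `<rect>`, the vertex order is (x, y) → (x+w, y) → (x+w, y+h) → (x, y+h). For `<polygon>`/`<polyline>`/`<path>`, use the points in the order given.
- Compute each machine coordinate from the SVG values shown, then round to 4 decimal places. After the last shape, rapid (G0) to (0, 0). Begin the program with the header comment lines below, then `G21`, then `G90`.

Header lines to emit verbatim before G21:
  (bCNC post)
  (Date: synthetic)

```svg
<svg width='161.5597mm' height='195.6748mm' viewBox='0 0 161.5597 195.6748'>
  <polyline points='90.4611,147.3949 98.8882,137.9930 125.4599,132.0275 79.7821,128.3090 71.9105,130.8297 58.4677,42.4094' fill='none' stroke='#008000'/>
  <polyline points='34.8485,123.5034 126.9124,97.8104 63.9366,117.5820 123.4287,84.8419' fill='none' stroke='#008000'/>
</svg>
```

(bCNC post)
(Date: synthetic)
G21
G90
G0 X90.4611 Y48.2799
M4 S495
G1 X98.8882 Y57.6818 F2318
G1 X125.4599 Y63.6473
G1 X79.7821 Y67.3658
G1 X71.9105 Y64.8451
G1 X58.4677 Y153.2654
M5
G0 X34.8485 Y72.1714
M4 S495
G1 X126.9124 Y97.8644 F2318
G1 X63.9366 Y78.0928
G1 X123.4287 Y110.8329
M5
G0 X0.0000 Y0.0000

Since the viewBox matches the mm dimensions, user units are millimetres directly. The only transform is the Y-flip y_m = 195.6748 − y_svg.

Shape 1 is a open polyline drawn with `<polyline>`. Its stroke #008000 means score at S495, F2318. After flipping Y the toolpath is (90.4611,48.2799) → (98.8882,57.6818) → (125.4599,63.6473) → (79.7821,67.3658) → (71.9105,64.8451) → (58.4677,153.2654).

Shape 2 is a open polyline drawn with `<polyline>`. Its stroke #008000 means score at S495, F2318. After flipping Y the toolpath is (34.8485,72.1714) → (126.9124,97.8644) → (63.9366,78.0928) → (123.4287,110.8329).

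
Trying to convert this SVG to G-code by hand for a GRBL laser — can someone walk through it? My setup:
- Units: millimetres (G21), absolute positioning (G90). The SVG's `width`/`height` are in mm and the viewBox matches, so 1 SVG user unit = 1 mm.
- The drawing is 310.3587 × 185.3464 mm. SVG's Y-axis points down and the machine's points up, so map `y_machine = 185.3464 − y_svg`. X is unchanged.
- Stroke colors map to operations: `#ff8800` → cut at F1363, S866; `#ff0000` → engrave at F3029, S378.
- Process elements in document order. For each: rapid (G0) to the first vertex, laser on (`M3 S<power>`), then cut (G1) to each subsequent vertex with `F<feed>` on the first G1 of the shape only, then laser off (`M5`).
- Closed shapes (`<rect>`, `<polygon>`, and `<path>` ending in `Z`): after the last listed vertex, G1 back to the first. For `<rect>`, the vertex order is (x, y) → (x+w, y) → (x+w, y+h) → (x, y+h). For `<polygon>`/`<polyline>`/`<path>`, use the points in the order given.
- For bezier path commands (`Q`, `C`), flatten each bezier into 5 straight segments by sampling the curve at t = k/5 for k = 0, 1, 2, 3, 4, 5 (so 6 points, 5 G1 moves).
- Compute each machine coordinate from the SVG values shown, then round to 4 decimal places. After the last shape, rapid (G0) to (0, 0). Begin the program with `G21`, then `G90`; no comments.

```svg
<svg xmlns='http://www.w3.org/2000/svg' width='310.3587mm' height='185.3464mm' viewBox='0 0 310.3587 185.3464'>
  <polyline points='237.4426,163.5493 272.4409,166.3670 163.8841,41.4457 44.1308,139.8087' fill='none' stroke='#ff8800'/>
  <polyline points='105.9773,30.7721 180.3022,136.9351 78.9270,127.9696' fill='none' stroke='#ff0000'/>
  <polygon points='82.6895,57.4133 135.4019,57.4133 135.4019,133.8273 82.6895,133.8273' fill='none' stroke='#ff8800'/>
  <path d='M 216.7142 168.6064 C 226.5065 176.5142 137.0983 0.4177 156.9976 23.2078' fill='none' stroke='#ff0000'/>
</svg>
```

G21
G90
G0 X237.4426 Y21.7971
M3 S866
G1 X272.4409 Y18.9794 F1363
G1 X163.8841 Y143.9007
G1 X44.1308 Y45.5377
M5
G0 X105.9773 Y154.5743
M3 S378
G1 X180.3022 Y48.4113 F3029
G1 X78.9270 Y57.3768
M5
G0 X82.6895 Y127.9331
M3 S866
G1 X135.4019 Y127.9331 F1363
G1 X135.4019 Y51.5191
G1 X82.6895 Y51.5191
G1 X82.6895 Y127.9331
M5
G0 X216.7142 Y16.7400
M3 S378
G1 X212.3536 Y31.0127 F3029
G1 X194.1932 Y71.0677
G1 X172.2415 Y118.5262
G1 X156.5069 Y155.0094
G1 X156.9976 Y162.1386
M5
G0 X0.0000 Y0.0000

Since the viewBox matches the mm dimensions, user units are millimetres directly. The only transform is the Y-flip y_m = 185.3464 − y_svg.

Shape 1 is a open polyline drawn with `<polyline>`. Its stroke #ff8800 means cut at S866, F1363. After flipping Y the toolpath is (237.4426,21.7971) → (272.4409,18.9794) → (163.8841,143.9007) → (44.1308,45.5377).

Shape 2 is a open polyline drawn with `<polyline>`. Its stroke #ff0000 means engrave at S378, F3029. After flipping Y the toolpath is (105.9773,154.5743) → (180.3022,48.4113) → (78.9270,57.3768).

Shape 3 is a rectangle drawn with `<polygon>`. Its stroke #ff8800 means cut at S866, F1363. After flipping Y the toolpath is (82.6895,127.9331) → (135.4019,127.9331) → (135.4019,51.5191) → (82.6895,51.5191) → (82.6895,127.9331), returning to the start.

Shape 4 is a cubic bezier drawn with `<path>`. Its stroke #ff0000 means engrave at S378, F3029. After flipping Y the toolpath is (216.7142,16.7400) → (212.3536,31.0127) → (194.1932,71.0677) → (172.2415,118.5262) → (156.5069,155.0094) → (156.9976,162.1386).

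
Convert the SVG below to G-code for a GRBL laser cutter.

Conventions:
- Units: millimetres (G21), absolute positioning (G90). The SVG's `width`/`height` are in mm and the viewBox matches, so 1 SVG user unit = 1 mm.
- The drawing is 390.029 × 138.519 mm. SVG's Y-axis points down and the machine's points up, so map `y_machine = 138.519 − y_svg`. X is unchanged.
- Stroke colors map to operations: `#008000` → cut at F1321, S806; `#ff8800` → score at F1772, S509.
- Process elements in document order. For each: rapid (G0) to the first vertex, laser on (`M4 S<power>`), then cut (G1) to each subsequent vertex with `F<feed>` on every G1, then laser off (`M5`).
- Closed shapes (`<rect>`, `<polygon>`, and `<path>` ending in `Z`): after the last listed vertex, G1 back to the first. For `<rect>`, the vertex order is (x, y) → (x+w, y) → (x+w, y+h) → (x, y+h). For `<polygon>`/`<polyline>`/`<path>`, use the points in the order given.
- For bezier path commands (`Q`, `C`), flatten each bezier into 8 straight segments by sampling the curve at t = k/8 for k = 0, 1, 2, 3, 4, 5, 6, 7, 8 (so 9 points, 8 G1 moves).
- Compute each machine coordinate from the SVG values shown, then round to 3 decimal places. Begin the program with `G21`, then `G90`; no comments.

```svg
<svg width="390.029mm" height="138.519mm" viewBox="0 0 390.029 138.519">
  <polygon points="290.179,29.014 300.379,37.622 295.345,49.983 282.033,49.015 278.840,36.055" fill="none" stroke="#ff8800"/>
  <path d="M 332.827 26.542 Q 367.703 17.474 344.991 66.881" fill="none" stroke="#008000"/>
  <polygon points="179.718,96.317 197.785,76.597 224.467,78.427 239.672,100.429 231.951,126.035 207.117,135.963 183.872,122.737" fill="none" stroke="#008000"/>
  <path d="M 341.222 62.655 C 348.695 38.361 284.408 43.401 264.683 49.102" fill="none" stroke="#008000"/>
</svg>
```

G21
G90
G0 X290.179 Y109.505
M4 S509
G1 X300.379 Y100.897 F1772
G1 X295.345 Y88.536 F1772
G1 X282.033 Y89.504 F1772
G1 X278.840 Y102.464 F1772
G1 X290.179 Y109.505 F1772
M5
G0 X332.827 Y111.977
M4 S806
G1 X340.646 Y113.330 F1321
G1 X346.666 Y112.856 F1321
G1 X350.886 Y110.555 F1321
G1 X353.306 Y106.426 F1321
G1 X353.927 Y100.470 F1321
G1 X352.748 Y92.687 F1321
G1 X349.769 Y83.076 F1321
G1 X344.991 Y71.638 F1321
M5
G0 X179.718 Y42.202
M4 S806
G1 X197.785 Y61.922 F1321
G1 X224.467 Y60.092 F1321
G1 X239.672 Y38.090 F1321
G1 X231.951 Y12.484 F1321
G1 X207.117 Y2.556 F1321
G1 X183.872 Y15.782 F1321
G1 X179.718 Y42.202 F1321
M5
G0 X341.222 Y75.864
M4 S806
G1 X340.888 Y83.655 F1321
G1 X335.189 Y89.032 F1321
G1 X325.490 Y92.332 F1321
G1 X313.152 Y93.889 F1321
G1 X299.539 Y94.040 F1321
G1 X286.015 Y93.121 F1321
G1 X273.942 Y91.468 F1321
G1 X264.683 Y89.417 F1321
M5

viewBox `0 0 390.029 138.519` with mm width/height → 1 unit = 1 mm. Flip: y_m = 138.519 − y_svg.

**Shape 1** — `<polygon>` regular polygon, stroke `#ff8800` → score (S509, F1772). Machine vertices: (290.179,109.505) → (300.379,100.897) → (295.345,88.536) → (282.033,89.504) → (278.840,102.464) → (290.179,109.505). Closed: final G1 returns to the first vertex.

**Shape 2** — `<path>` quadratic bezier, stroke `#008000` → cut (S806, F1321). Control points (SVG): P0=(332.827,26.542), P1=(367.703,17.474), P2=(344.991,66.881); sampled at t=k/8. Machine vertices: (332.827,111.977) → (340.646,113.330) → (346.666,112.856) → (350.886,110.555) → (353.306,106.426) → (353.927,100.470) → (352.748,92.687) → (349.769,83.076) → (344.991,71.638). Open path.

**Shape 3** — `<polygon>` regular polygon, stroke `#008000` → cut (S806, F1321). Machine vertices: (179.718,42.202) → (197.785,61.922) → (224.467,60.092) → (239.672,38.090) → (231.951,12.484) → (207.117,2.556) → (183.872,15.782) → (179.718,42.202). Closed: final G1 returns to the first vertex.

**Shape 4** — `<path>` cubic bezier, stroke `#008000` → cut (S806, F1321). Control points (SVG): P0=(341.222,62.655), P1=(348.695,38.361), P2=(284.408,43.401), P3=(264.683,49.102); sampled at t=k/8. Machine vertices: (341.222,75.864) → (340.888,83.655) → (335.189,89.032) → (325.490,92.332) → (313.152,93.889) → (299.539,94.040) → (286.015,93.121) → (273.942,91.468) → (264.683,89.417). Open path.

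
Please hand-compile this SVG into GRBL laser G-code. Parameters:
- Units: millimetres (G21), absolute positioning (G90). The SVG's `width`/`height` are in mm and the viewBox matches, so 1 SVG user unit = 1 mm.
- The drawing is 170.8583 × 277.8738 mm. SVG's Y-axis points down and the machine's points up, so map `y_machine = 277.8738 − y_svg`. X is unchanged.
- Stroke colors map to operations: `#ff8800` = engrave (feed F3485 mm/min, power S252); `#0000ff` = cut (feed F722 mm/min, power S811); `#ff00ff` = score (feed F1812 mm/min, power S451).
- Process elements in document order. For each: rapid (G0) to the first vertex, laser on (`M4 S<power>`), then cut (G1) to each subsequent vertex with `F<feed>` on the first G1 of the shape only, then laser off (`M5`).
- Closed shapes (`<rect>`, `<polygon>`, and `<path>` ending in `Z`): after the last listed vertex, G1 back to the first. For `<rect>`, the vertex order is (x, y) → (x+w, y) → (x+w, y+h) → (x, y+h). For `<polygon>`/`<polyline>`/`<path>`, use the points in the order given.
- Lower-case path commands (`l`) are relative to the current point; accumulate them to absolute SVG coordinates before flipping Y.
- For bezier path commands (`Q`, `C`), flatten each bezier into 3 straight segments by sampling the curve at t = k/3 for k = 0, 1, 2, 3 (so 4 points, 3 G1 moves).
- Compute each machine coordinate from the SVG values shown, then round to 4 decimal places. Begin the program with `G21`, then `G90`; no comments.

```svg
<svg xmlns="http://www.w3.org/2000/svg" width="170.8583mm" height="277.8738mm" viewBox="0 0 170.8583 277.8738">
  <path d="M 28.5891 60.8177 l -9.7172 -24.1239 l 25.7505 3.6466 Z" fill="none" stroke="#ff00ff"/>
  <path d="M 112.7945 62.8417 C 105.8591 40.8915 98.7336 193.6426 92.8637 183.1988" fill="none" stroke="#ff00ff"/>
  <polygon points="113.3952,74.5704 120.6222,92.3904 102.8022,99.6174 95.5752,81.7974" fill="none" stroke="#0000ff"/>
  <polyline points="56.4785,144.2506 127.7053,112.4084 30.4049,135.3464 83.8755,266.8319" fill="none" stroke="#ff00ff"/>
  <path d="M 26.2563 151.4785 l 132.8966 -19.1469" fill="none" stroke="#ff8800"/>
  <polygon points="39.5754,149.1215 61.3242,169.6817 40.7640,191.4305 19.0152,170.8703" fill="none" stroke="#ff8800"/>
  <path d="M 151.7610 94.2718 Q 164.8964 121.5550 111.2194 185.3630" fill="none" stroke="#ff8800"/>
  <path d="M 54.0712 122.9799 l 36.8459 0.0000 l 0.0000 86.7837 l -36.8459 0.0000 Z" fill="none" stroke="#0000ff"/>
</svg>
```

viewBox `0 0 170.8583 277.8738` with mm width/height → 1 unit = 1 mm. Flip: y_m = 277.8738 − y_svg.

**Shape 1** — `<path>` regular polygon, stroke `#ff00ff` → score (S451, F1812). Machine vertices: (28.5891,217.0561) → (18.8719,241.1800) → (44.6224,237.5334) → (28.5891,217.0561). Closed: final G1 returns to the first vertex.

**Shape 2** — `<path>` cubic bezier, stroke `#ff00ff` → score (S451, F1812). Control points (SVG): P0=(112.7945,62.8417), P1=(105.8591,40.8915), P2=(98.7336,193.6426), P3=(92.8637,183.1988); sampled at t=k/3. Machine vertices: (112.7945,215.0321) → (105.8493,191.2632) → (99.0986,126.1148) → (92.8637,94.6750). Open path.

**Shape 3** — `<polygon>` regular polygon, stroke `#0000ff` → cut (S811, F722). Machine vertices: (113.3952,203.3034) → (120.6222,185.4834) → (102.8022,178.2564) → (95.5752,196.0764) → (113.3952,203.3034). Closed: final G1 returns to the first vertex.

**Shape 4** — `<polyline>` open polyline, stroke `#ff00ff` → score (S451, F1812). Machine vertices: (56.4785,133.6232) → (127.7053,165.4654) → (30.4049,142.5274) → (83.8755,11.0419). Open path.

**Shape 5** — `<path>` line segment, stroke `#ff8800` → engrave (S252, F3485). Machine vertices: (26.2563,126.3953) → (159.1529,145.5422). Open path.

**Shape 6** — `<polygon>` regular polygon, stroke `#ff8800` → engrave (S252, F3485). Machine vertices: (39.5754,128.7523) → (61.3242,108.1921) → (40.7640,86.4433) → (19.0152,107.0035) → (39.5754,128.7523). Closed: final G1 returns to the first vertex.

**Shape 7** — `<path>` quadratic bezier, stroke `#ff8800` → engrave (S252, F3485). Control points (SVG): P0=(151.7610,94.2718), P1=(164.8964,121.5550), P2=(111.2194,185.3630); sampled at t=k/3. Machine vertices: (151.7610,183.6020) → (153.0943,161.3549) → (139.5805,130.9912) → (111.2194,92.5108). Open path.

**Shape 8** — `<path>` rectangle, stroke `#0000ff` → cut (S811, F722). Machine vertices: (54.0712,154.8939) → (90.9171,154.8939) → (90.9171,68.1102) → (54.0712,68.1102) → (54.0712,154.8939). Closed: final G1 returns to the first vertex.

G21
G90
G0 X28.5891 Y217.0561
M4 S451
G1 X18.8719 Y241.1800 F1812
G1 X44.6224 Y237.5334
G1 X28.5891 Y217.0561
M5
G0 X112.7945 Y215.0321
M4 S451
G1 X105.8493 Y191.2632 F1812
G1 X99.0986 Y126.1148
G1 X92.8637 Y94.6750
M5
G0 X113.3952 Y203.3034
M4 S811
G1 X120.6222 Y185.4834 F722
G1 X102.8022 Y178.2564
G1 X95.5752 Y196.0764
G1 X113.3952 Y203.3034
M5
G0 X56.4785 Y133.6232
M4 S451
G1 X127.7053 Y165.4654 F1812
G1 X30.4049 Y142.5274
G1 X83.8755 Y11.0419
M5
G0 X26.2563 Y126.3953
M4 S252
G1 X159.1529 Y145.5422 F3485
M5
G0 X39.5754 Y128.7523
M4 S252
G1 X61.3242 Y108.1921 F3485
G1 X40.7640 Y86.4433
G1 X19.0152 Y107.0035
G1 X39.5754 Y128.7523
M5
G0 X151.7610 Y183.6020
M4 S252
G1 X153.0943 Y161.3549 F3485
G1 X139.5805 Y130.9912
G1 X111.2194 Y92.5108
M5
G0 X54.0712 Y154.8939
M4 S811
G1 X90.9171 Y154.8939 F722
G1 X90.9171 Y68.1102
G1 X54.0712 Y68.1102
G1 X54.0712 Y154.8939
M5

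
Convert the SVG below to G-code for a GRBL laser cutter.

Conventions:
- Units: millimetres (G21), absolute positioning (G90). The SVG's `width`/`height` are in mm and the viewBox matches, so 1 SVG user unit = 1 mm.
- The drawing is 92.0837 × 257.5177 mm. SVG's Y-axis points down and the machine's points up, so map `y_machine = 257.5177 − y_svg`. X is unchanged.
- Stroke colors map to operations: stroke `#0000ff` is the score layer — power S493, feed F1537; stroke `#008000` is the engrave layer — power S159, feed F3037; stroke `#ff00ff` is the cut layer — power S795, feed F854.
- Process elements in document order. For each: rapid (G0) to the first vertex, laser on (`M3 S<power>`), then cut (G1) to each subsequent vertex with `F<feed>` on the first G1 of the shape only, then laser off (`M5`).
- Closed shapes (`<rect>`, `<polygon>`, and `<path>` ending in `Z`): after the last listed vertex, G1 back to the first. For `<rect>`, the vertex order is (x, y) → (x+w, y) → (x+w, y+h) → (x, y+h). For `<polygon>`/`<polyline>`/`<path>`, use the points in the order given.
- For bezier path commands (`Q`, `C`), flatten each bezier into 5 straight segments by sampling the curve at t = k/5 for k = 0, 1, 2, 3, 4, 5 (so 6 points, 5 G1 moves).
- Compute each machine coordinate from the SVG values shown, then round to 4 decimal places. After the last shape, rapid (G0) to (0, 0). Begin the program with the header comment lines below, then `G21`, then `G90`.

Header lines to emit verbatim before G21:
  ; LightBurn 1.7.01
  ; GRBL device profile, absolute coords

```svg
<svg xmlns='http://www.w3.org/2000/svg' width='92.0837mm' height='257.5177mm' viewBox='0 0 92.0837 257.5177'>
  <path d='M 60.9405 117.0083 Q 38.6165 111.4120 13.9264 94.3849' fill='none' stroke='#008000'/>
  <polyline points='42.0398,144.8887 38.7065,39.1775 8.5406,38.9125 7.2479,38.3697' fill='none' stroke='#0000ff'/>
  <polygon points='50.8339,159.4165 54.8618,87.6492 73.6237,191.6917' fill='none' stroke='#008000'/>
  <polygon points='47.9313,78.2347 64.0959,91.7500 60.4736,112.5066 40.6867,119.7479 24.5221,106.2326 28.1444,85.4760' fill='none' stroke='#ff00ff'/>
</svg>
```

viewBox `0 0 92.0837 257.5177` with mm width/height → 1 unit = 1 mm. Flip: y_m = 257.5177 − y_svg.

**Shape 1** — `<path>` quadratic bezier, stroke `#008000` → engrave (S159, F3037). Control points (SVG): P0=(60.9405,117.0083), P1=(38.6165,111.4120), P2=(13.9264,94.3849); sampled at t=k/5. Machine vertices: (60.9405,140.5094) → (51.9163,143.2052) → (42.7027,146.8154) → (33.2999,151.3400) → (23.7078,156.7792) → (13.9264,163.1328). Open path.

**Shape 2** — `<polyline>` open polyline, stroke `#0000ff` → score (S493, F1537). Machine vertices: (42.0398,112.6290) → (38.7065,218.3402) → (8.5406,218.6052) → (7.2479,219.1480). Open path.

**Shape 3** — `<polygon>` closed polygon, stroke `#008000` → engrave (S159, F3037). Machine vertices: (50.8339,98.1012) → (54.8618,169.8685) → (73.6237,65.8260) → (50.8339,98.1012). Closed: final G1 returns to the first vertex.

**Shape 4** — `<polygon>` regular polygon, stroke `#ff00ff` → cut (S795, F854). Machine vertices: (47.9313,179.2830) → (64.0959,165.7677) → (60.4736,145.0111) → (40.6867,137.7698) → (24.5221,151.2851) → (28.1444,172.0417) → (47.9313,179.2830). Closed: final G1 returns to the first vertex.

; LightBurn 1.7.01
; GRBL device profile, absolute coords
G21
G90
G0 X60.9405 Y140.5094
M3 S159
G1 X51.9163 Y143.2052 F3037
G1 X42.7027 Y146.8154
G1 X33.2999 Y151.3400
G1 X23.7078 Y156.7792
G1 X13.9264 Y163.1328
M5
G0 X42.0398 Y112.6290
M3 S493
G1 X38.7065 Y218.3402 F1537
G1 X8.5406 Y218.6052
G1 X7.2479 Y219.1480
M5
G0 X50.8339 Y98.1012
M3 S159
G1 X54.8618 Y169.8685 F3037
G1 X73.6237 Y65.8260
G1 X50.8339 Y98.1012
M5
G0 X47.9313 Y179.2830
M3 S795
G1 X64.0959 Y165.7677 F854
G1 X60.4736 Y145.0111
G1 X40.6867 Y137.7698
G1 X24.5221 Y151.2851
G1 X28.1444 Y172.0417
G1 X47.9313 Y179.2830
M5
G0 X0.0000 Y0.0000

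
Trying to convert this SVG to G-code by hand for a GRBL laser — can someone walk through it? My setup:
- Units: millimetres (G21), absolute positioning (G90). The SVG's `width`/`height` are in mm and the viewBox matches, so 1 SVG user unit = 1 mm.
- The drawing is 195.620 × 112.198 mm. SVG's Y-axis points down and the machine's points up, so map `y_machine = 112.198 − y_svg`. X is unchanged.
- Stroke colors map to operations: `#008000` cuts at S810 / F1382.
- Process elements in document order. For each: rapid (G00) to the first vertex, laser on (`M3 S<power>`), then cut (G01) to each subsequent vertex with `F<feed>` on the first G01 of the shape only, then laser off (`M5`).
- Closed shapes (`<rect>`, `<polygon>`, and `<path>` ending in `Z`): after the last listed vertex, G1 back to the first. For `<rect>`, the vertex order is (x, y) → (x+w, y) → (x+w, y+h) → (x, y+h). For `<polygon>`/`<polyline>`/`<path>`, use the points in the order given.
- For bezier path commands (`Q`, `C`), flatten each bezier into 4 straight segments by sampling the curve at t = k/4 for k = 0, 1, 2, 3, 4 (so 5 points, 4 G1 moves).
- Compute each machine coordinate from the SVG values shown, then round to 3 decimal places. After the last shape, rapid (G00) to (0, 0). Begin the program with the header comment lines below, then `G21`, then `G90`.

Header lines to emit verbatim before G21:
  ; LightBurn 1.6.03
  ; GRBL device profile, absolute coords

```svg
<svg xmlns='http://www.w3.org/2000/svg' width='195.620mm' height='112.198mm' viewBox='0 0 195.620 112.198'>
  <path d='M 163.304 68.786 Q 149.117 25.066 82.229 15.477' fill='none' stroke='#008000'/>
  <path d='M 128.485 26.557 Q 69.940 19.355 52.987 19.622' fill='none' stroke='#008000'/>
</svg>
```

; LightBurn 1.6.03
; GRBL device profile, absolute coords
G21
G90
G00 X163.304 Y43.412
M3 S810
G01 X152.917 Y63.139 F1382
G01 X135.942 Y78.599
G01 X112.379 Y89.793
G01 X82.229 Y96.721
M5
G00 X128.485 Y85.641
M3 S810
G01 X101.812 Y88.775 F1382
G01 X80.338 Y90.976
G01 X64.063 Y92.243
G01 X52.987 Y92.576
M5
G00 X0.000 Y0.000

viewBox `0 0 195.620 112.198` with mm width/height → 1 unit = 1 mm. Flip: y_m = 112.198 − y_svg.

**Shape 1** — `<path>` quadratic bezier, stroke `#008000` → cut (S810, F1382). Control points (SVG): P0=(163.304,68.786), P1=(149.117,25.066), P2=(82.229,15.477); sampled at t=k/4. Machine vertices: (163.304,43.412) → (152.917,63.139) → (135.942,78.599) → (112.379,89.793) → (82.229,96.721). Open path.

**Shape 2** — `<path>` quadratic bezier, stroke `#008000` → cut (S810, F1382). Control points (SVG): P0=(128.485,26.557), P1=(69.940,19.355), P2=(52.987,19.622); sampled at t=k/4. Machine vertices: (128.485,85.641) → (101.812,88.775) → (80.338,90.976) → (64.063,92.243) → (52.987,92.576). Open path.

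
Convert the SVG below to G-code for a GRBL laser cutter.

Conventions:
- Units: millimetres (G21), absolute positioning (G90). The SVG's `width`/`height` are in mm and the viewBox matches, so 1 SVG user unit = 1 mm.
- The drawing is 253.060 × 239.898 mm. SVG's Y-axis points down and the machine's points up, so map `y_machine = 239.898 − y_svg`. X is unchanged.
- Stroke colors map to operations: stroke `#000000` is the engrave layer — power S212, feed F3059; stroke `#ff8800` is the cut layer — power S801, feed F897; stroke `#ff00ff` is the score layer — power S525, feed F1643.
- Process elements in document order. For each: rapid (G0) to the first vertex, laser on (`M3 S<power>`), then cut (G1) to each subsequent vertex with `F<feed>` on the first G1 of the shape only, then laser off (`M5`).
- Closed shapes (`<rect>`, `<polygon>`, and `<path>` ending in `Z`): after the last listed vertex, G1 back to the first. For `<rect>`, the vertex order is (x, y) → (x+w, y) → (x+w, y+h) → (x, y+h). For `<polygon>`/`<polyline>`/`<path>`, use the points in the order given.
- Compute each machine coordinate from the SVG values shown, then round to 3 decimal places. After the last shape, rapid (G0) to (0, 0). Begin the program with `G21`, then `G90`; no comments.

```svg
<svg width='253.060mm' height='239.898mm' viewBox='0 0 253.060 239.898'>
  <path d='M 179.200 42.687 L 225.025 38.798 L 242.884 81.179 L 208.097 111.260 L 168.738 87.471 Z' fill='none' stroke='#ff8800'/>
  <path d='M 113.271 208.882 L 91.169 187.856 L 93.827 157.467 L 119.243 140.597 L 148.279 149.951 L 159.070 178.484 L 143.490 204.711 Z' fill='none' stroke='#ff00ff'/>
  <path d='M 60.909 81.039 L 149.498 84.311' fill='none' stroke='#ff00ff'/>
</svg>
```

G21
G90
G0 X179.200 Y197.211
M3 S801
G1 X225.025 Y201.100 F897
G1 X242.884 Y158.719
G1 X208.097 Y128.638
G1 X168.738 Y152.427
G1 X179.200 Y197.211
M5
G0 X113.271 Y31.016
M3 S525
G1 X91.169 Y52.042 F1643
G1 X93.827 Y82.431
G1 X119.243 Y99.301
G1 X148.279 Y89.947
G1 X159.070 Y61.414
G1 X143.490 Y35.187
G1 X113.271 Y31.016
M5
G0 X60.909 Y158.859
M3 S525
G1 X149.498 Y155.587 F1643
M5
G0 X0.000 Y0.000

Since the viewBox matches the mm dimensions, user units are millimetres directly. The only transform is the Y-flip y_m = 239.898 − y_svg.

Shape 1 is a regular polygon drawn with `<path>`. Its stroke #ff8800 means cut at S801, F897. After flipping Y the toolpath is (179.200,197.211) → (225.025,201.100) → (242.884,158.719) → (208.097,128.638) → (168.738,152.427) → (179.200,197.211), returning to the start.

Shape 2 is a regular polygon drawn with `<path>`. Its stroke #ff00ff means score at S525, F1643. After flipping Y the toolpath is (113.271,31.016) → (91.169,52.042) → (93.827,82.431) → (119.243,99.301) → (148.279,89.947) → (159.070,61.414) → (143.490,35.187) → (113.271,31.016), returning to the start.

Shape 3 is a line segment drawn with `<path>`. Its stroke #ff00ff means score at S525, F1643. After flipping Y the toolpath is (60.909,158.859) → (149.498,155.587).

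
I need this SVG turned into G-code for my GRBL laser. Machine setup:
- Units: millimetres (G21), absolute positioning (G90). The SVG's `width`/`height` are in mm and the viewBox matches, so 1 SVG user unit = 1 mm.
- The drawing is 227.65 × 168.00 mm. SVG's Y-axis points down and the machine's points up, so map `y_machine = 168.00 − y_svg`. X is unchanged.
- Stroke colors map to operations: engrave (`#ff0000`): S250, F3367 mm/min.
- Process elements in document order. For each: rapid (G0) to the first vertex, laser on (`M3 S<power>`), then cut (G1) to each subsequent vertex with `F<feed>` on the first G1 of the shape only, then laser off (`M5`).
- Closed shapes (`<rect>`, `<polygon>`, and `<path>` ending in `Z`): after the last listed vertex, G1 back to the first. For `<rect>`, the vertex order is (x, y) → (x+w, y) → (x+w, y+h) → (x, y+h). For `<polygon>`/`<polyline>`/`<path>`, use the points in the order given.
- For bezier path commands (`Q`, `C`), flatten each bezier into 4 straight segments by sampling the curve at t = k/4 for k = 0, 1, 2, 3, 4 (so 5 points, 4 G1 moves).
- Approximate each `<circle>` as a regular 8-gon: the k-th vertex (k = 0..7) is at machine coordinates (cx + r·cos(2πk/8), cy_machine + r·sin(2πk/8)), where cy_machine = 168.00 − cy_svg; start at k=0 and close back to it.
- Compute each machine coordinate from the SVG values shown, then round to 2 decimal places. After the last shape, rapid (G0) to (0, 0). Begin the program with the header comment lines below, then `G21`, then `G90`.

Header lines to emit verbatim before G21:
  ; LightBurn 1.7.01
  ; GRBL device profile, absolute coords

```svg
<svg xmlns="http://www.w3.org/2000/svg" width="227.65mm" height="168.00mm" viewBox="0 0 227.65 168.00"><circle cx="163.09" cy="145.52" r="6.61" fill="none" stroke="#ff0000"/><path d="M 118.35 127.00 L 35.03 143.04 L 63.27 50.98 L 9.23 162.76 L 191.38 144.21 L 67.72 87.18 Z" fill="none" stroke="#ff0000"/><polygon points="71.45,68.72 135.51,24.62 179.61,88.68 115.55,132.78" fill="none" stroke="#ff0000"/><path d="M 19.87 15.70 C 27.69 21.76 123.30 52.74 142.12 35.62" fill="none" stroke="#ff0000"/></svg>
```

1 u = 1 mm; y_m = 168.00 − y.

[1] `<circle>` circle, #ff0000→engrave S250 F3367: (169.70,22.48) → (167.76,27.15) → (163.09,29.09) → (158.42,27.15) → (156.48,22.48) → (158.42,17.81) → (163.09,15.87) → (167.76,17.81) → (169.70,22.48) (closed)

[2] `<path>` closed polygon, #ff0000→engrave S250 F3367: (118.35,41.00) → (35.03,24.96) → (63.27,117.02) → (9.23,5.24) → (191.38,23.79) → (67.72,80.82) → (118.35,41.00) (closed)

[3] `<polygon>` regular polygon, #ff0000→engrave S250 F3367: (71.45,99.28) → (135.51,143.38) → (179.61,79.32) → (115.55,35.22) → (71.45,99.28) (closed)

[4] `<path>` cubic bezier, #ff0000→engrave S250 F3367: (19.87,152.30) → (39.62,144.22) → (76.87,133.65) → (116.18,127.42) → (142.12,132.38)

; LightBurn 1.7.01
; GRBL device profile, absolute coords
G21
G90
G0 X169.70 Y22.48
M3 S250
G1 X167.76 Y27.15 F3367
G1 X163.09 Y29.09
G1 X158.42 Y27.15
G1 X156.48 Y22.48
G1 X158.42 Y17.81
G1 X163.09 Y15.87
G1 X167.76 Y17.81
G1 X169.70 Y22.48
M5
G0 X118.35 Y41.00
M3 S250
G1 X35.03 Y24.96 F3367
G1 X63.27 Y117.02
G1 X9.23 Y5.24
G1 X191.38 Y23.79
G1 X67.72 Y80.82
G1 X118.35 Y41.00
M5
G0 X71.45 Y99.28
M3 S250
G1 X135.51 Y143.38 F3367
G1 X179.61 Y79.32
G1 X115.55 Y35.22
G1 X71.45 Y99.28
M5
G0 X19.87 Y152.30
M3 S250
G1 X39.62 Y144.22 F3367
G1 X76.87 Y133.65
G1 X116.18 Y127.42
G1 X142.12 Y132.38
M5
G0 X0.00 Y0.00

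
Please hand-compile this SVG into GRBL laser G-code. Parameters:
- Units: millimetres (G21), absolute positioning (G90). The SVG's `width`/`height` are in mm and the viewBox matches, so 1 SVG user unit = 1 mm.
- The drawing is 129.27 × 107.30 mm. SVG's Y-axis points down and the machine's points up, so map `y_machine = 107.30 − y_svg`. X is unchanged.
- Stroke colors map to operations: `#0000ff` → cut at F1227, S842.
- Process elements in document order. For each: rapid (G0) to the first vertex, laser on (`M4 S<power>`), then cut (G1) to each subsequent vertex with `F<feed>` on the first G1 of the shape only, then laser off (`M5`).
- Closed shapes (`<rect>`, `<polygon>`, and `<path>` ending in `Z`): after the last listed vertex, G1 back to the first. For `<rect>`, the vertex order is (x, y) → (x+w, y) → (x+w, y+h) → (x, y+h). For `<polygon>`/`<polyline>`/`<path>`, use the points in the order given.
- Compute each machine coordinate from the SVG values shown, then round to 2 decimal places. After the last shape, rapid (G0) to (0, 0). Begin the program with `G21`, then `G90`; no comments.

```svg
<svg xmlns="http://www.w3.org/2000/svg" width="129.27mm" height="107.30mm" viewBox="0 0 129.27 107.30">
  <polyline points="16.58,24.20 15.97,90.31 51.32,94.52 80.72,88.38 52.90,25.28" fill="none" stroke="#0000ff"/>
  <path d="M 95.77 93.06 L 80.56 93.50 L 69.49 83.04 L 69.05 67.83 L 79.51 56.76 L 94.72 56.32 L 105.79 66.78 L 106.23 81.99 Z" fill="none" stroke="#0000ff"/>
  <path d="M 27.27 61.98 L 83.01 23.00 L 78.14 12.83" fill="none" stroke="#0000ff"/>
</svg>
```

1 u = 1 mm; y_m = 107.30 − y.

[1] `<polyline>` open polyline, #0000ff→cut S842 F1227: (16.58,83.10) → (15.97,16.99) → (51.32,12.78) → (80.72,18.92) → (52.90,82.02)

[2] `<path>` regular polygon, #0000ff→cut S842 F1227: (95.77,14.24) → (80.56,13.80) → (69.49,24.26) → (69.05,39.47) → (79.51,50.54) → (94.72,50.98) → (105.79,40.52) → (106.23,25.31) → (95.77,14.24) (closed)

[3] `<path>` open polyline, #0000ff→cut S842 F1227: (27.27,45.32) → (83.01,84.30) → (78.14,94.47)

G21
G90
G0 X16.58 Y83.10
M4 S842
G1 X15.97 Y16.99 F1227
G1 X51.32 Y12.78
G1 X80.72 Y18.92
G1 X52.90 Y82.02
M5
G0 X95.77 Y14.24
M4 S842
G1 X80.56 Y13.80 F1227
G1 X69.49 Y24.26
G1 X69.05 Y39.47
G1 X79.51 Y50.54
G1 X94.72 Y50.98
G1 X105.79 Y40.52
G1 X106.23 Y25.31
G1 X95.77 Y14.24
M5
G0 X27.27 Y45.32
M4 S842
G1 X83.01 Y84.30 F1227
G1 X78.14 Y94.47
M5
G0 X0.00 Y0.00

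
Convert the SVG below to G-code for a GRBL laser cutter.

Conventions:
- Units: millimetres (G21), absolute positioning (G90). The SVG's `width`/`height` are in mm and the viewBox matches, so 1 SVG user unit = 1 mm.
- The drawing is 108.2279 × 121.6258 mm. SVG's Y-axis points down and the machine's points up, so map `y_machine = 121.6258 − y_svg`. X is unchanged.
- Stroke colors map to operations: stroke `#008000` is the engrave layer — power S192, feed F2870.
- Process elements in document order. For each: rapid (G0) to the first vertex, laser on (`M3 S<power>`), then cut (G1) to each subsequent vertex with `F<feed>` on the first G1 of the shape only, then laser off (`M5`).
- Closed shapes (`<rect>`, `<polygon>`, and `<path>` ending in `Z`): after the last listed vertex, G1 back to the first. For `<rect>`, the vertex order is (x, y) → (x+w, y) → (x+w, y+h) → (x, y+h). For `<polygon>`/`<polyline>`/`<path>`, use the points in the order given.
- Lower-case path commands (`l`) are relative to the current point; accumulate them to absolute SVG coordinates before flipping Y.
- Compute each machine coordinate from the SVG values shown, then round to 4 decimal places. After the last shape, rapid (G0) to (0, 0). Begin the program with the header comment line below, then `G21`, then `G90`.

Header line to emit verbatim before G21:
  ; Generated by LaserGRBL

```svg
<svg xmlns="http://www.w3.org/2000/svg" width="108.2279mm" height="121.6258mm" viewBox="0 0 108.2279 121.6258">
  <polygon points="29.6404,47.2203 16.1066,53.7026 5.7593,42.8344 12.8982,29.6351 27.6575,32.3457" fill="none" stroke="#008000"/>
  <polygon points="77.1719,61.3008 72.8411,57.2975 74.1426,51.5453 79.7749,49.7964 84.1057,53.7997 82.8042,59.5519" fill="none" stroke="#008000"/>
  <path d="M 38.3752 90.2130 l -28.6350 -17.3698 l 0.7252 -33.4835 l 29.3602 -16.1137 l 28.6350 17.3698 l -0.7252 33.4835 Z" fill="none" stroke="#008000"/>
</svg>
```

viewBox `0 0 108.2279 121.6258` with mm width/height → 1 unit = 1 mm. Flip: y_m = 121.6258 − y_svg.

**Shape 1** — `<polygon>` regular polygon, stroke `#008000` → engrave (S192, F2870). Machine vertices: (29.6404,74.4055) → (16.1066,67.9232) → (5.7593,78.7914) → (12.8982,91.9907) → (27.6575,89.2801) → (29.6404,74.4055). Closed: final G1 returns to the first vertex.

**Shape 2** — `<polygon>` regular polygon, stroke `#008000` → engrave (S192, F2870). Machine vertices: (77.1719,60.3250) → (72.8411,64.3283) → (74.1426,70.0805) → (79.7749,71.8294) → (84.1057,67.8261) → (82.8042,62.0739) → (77.1719,60.3250). Closed: final G1 returns to the first vertex.

**Shape 3** — `<path>` regular polygon, stroke `#008000` → engrave (S192, F2870). Machine vertices: (38.3752,31.4128) → (9.7402,48.7826) → (10.4654,82.2661) → (39.8256,98.3798) → (68.4606,81.0100) → (67.7354,47.5265) → (38.3752,31.4128). Closed: final G1 returns to the first vertex.

; Generated by LaserGRBL
G21
G90
G0 X29.6404 Y74.4055
M3 S192
G1 X16.1066 Y67.9232 F2870
G1 X5.7593 Y78.7914
G1 X12.8982 Y91.9907
G1 X27.6575 Y89.2801
G1 X29.6404 Y74.4055
M5
G0 X77.1719 Y60.3250
M3 S192
G1 X72.8411 Y64.3283 F2870
G1 X74.1426 Y70.0805
G1 X79.7749 Y71.8294
G1 X84.1057 Y67.8261
G1 X82.8042 Y62.0739
G1 X77.1719 Y60.3250
M5
G0 X38.3752 Y31.4128
M3 S192
G1 X9.7402 Y48.7826 F2870
G1 X10.4654 Y82.2661
G1 X39.8256 Y98.3798
G1 X68.4606 Y81.0100
G1 X67.7354 Y47.5265
G1 X38.3752 Y31.4128
M5
G0 X0.0000 Y0.0000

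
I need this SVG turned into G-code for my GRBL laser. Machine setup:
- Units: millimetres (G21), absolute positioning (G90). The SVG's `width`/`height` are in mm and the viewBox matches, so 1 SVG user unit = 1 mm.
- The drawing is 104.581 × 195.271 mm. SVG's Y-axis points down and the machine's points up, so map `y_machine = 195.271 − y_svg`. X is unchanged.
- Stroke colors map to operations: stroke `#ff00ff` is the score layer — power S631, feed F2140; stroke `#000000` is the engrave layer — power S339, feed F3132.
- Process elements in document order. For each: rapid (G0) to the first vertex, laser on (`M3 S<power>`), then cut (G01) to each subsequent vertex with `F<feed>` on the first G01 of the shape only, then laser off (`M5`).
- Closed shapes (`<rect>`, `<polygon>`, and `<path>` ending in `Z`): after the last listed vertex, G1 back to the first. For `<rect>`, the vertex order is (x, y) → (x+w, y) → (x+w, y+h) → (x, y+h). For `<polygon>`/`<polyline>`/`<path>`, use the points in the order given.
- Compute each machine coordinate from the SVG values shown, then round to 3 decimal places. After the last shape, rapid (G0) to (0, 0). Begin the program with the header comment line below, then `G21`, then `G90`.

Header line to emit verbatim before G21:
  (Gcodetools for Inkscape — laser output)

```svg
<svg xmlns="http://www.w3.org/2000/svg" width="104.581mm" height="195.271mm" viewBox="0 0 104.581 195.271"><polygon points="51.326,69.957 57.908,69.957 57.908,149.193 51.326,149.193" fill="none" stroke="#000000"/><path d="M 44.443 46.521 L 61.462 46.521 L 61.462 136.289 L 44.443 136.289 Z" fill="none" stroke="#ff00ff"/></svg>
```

viewBox `0 0 104.581 195.271` with mm width/height → 1 unit = 1 mm. Flip: y_m = 195.271 − y_svg.

**Shape 1** — `<polygon>` rectangle, stroke `#000000` → engrave (S339, F3132). Machine vertices: (51.326,125.314) → (57.908,125.314) → (57.908,46.078) → (51.326,46.078) → (51.326,125.314). Closed: final G1 returns to the first vertex.

**Shape 2** — `<path>` rectangle, stroke `#ff00ff` → score (S631, F2140). Machine vertices: (44.443,148.750) → (61.462,148.750) → (61.462,58.982) → (44.443,58.982) → (44.443,148.750). Closed: final G1 returns to the first vertex.

(Gcodetools for Inkscape — laser output)
G21
G90
G0 X51.326 Y125.314
M3 S339
G01 X57.908 Y125.314 F3132
G01 X57.908 Y46.078
G01 X51.326 Y46.078
G01 X51.326 Y125.314
M5
G0 X44.443 Y148.750
M3 S631
G01 X61.462 Y148.750 F2140
G01 X61.462 Y58.982
G01 X44.443 Y58.982
G01 X44.443 Y148.750
M5
G0 X0.000 Y0.000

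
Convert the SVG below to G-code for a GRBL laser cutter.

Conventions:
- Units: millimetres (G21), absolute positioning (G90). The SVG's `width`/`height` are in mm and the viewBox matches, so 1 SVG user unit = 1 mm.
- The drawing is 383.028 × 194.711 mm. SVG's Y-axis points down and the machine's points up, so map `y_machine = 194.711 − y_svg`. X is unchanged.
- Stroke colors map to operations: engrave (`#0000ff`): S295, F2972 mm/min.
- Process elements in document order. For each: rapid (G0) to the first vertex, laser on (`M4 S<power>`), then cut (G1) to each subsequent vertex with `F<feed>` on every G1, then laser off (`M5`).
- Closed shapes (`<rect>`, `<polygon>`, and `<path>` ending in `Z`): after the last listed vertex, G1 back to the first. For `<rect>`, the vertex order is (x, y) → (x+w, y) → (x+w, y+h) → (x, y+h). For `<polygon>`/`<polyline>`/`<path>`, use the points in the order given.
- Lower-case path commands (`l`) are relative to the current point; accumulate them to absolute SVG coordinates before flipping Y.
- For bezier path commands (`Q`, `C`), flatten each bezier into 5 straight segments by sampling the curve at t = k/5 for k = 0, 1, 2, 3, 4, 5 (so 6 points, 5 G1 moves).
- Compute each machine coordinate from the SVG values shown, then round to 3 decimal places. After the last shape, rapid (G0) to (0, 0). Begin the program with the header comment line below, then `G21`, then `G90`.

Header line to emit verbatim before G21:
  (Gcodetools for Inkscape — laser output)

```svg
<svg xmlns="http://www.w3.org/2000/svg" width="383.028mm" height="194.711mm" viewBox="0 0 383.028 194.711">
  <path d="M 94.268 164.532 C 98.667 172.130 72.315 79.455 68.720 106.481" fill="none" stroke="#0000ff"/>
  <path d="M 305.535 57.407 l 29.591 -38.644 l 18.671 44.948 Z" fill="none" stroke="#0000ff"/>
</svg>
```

viewBox `0 0 383.028 194.711` with mm width/height → 1 unit = 1 mm. Flip: y_m = 194.711 − y_svg.

**Shape 1** — `<path>` cubic bezier, stroke `#0000ff` → engrave (S295, F2972). Control points (SVG): P0=(94.268,164.532), P1=(98.667,172.130), P2=(72.315,79.455), P3=(68.720,106.481); sampled at t=k/5. Machine vertices: (94.268,30.179) → (93.645,35.893) → (88.211,55.114) → (80.533,77.283) → (73.180,91.841) → (68.720,88.230). Open path.

**Shape 2** — `<path>` regular polygon, stroke `#0000ff` → engrave (S295, F2972). Machine vertices: (305.535,137.304) → (335.126,175.948) → (353.797,131.000) → (305.535,137.304). Closed: final G1 returns to the first vertex.

(Gcodetools for Inkscape — laser output)
G21
G90
G0 X94.268 Y30.179
M4 S295
G1 X93.645 Y35.893 F2972
G1 X88.211 Y55.114 F2972
G1 X80.533 Y77.283 F2972
G1 X73.180 Y91.841 F2972
G1 X68.720 Y88.230 F2972
M5
G0 X305.535 Y137.304
M4 S295
G1 X335.126 Y175.948 F2972
G1 X353.797 Y131.000 F2972
G1 X305.535 Y137.304 F2972
M5
G0 X0.000 Y0.000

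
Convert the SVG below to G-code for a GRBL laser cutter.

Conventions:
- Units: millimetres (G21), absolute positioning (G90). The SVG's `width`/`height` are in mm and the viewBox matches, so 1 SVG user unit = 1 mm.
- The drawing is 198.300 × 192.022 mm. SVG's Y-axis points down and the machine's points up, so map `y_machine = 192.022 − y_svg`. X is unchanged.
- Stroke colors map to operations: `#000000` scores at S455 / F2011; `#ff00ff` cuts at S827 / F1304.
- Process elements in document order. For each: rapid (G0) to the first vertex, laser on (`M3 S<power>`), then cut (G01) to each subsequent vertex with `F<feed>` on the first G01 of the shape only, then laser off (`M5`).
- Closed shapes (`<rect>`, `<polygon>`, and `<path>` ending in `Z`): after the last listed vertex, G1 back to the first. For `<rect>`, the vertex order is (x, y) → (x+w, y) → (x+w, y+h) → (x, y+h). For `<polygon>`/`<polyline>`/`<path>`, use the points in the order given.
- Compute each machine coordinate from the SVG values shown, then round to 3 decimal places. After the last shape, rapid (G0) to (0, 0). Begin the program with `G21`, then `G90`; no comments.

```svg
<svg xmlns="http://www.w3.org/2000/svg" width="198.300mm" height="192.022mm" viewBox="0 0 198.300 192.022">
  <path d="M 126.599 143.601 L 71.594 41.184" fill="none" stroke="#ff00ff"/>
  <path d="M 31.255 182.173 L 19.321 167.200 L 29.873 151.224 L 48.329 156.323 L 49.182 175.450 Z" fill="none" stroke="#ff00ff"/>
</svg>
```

1 u = 1 mm; y_m = 192.022 − y.

[1] `<path>` line segment, #ff00ff→cut S827 F1304: (126.599,48.421) → (71.594,150.838)

[2] `<path>` regular polygon, #ff00ff→cut S827 F1304: (31.255,9.849) → (19.321,24.822) → (29.873,40.798) → (48.329,35.699) → (49.182,16.572) → (31.255,9.849) (closed)

G21
G90
G0 X126.599 Y48.421
M3 S827
G01 X71.594 Y150.838 F1304
M5
G0 X31.255 Y9.849
M3 S827
G01 X19.321 Y24.822 F1304
G01 X29.873 Y40.798
G01 X48.329 Y35.699
G01 X49.182 Y16.572
G01 X31.255 Y9.849
M5
G0 X0.000 Y0.000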